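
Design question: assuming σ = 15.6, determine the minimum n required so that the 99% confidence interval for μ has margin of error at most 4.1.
n ≥ 97

For margin E ≤ 4.1:
n ≥ (z* · σ / E)²
n ≥ (2.576 · 15.6 / 4.1)²
n ≥ 96.07

Minimum n = 97 (rounding up)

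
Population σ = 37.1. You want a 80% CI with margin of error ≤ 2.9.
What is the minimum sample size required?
n ≥ 269

For margin E ≤ 2.9:
n ≥ (z* · σ / E)²
n ≥ (1.282 · 37.1 / 2.9)²
n ≥ 268.98

Minimum n = 269 (rounding up)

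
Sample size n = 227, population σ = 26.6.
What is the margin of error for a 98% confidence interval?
Margin of error = 4.11

Margin of error = z* · σ/√n
= 2.326 · 26.6/√227
= 2.326 · 26.6/15.0665
= 4.11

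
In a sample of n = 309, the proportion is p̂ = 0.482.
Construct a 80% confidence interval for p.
(0.446, 0.518)

Proportion CI:
SE = √(p̂(1-p̂)/n) = √(0.482 · 0.518 / 309) = 0.02843

z* = 1.282
Margin = z* · SE = 1.282 · 0.02843 = 0.0364

CI: 0.482 ± 0.0364 = (0.446, 0.518)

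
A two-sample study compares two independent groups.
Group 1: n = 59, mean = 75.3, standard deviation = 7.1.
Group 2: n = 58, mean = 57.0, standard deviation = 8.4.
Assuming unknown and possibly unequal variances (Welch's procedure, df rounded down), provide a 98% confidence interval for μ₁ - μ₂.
(14.90, 21.70)

Difference: x̄₁ - x̄₂ = 18.30
SE = √(s₁²/n₁ + s₂²/n₂) = √(7.1²/59 + 8.4²/58) = 1.4391
df = 111.25 → 111 (Welch–Satterthwaite, rounded down)
t* = 2.360

CI: 18.30 ± 2.360 · 1.4391 = 18.30 ± 3.40 = (14.90, 21.70)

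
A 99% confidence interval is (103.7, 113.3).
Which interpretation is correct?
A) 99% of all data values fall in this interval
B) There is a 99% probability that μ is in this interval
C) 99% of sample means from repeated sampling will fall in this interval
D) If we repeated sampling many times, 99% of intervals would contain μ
D

A) Wrong — a CI is about the parameter μ, not individual data values.
B) Wrong — μ is fixed; the randomness lives in the interval, not in μ.
C) Wrong — coverage applies to intervals containing μ, not to future x̄ values.
D) Correct — this is the frequentist long-run coverage interpretation.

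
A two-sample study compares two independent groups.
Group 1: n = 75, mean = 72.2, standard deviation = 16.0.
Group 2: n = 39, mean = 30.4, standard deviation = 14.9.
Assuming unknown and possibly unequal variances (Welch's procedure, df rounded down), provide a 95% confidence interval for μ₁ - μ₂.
(35.80, 47.80)

Difference: x̄₁ - x̄₂ = 41.80
SE = √(s₁²/n₁ + s₂²/n₂) = √(16.0²/75 + 14.9²/39) = 3.0176
df = 82.08 → 82 (Welch–Satterthwaite, rounded down)
t* = 1.989

CI: 41.80 ± 1.989 · 3.0176 = 41.80 ± 6.00 = (35.80, 47.80)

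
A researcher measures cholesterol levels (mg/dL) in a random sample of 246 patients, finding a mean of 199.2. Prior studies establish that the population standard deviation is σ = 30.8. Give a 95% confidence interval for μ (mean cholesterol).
(195.35, 203.05)

z-interval (σ known):
z* = 1.960 for 95% confidence

Margin of error = z* · σ/√n = 1.960 · 30.8/√246 = 3.85

CI: (199.2 - 3.85, 199.2 + 3.85) = (195.35, 203.05)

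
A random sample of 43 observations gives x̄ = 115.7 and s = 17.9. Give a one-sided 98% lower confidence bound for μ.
μ ≥ 109.91

Lower bound (one-sided):
t* = 2.120 (one-sided for 98%)
Lower bound = x̄ - t* · s/√n = 115.7 - 2.120 · 17.9/√43 = 109.91

We are 98% confident that μ ≥ 109.91.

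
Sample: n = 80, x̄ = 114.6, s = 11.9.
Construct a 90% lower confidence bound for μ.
μ ≥ 112.88

Lower bound (one-sided):
t* = 1.292 (one-sided for 90%)
Lower bound = x̄ - t* · s/√n = 114.6 - 1.292 · 11.9/√80 = 112.88

We are 90% confident that μ ≥ 112.88.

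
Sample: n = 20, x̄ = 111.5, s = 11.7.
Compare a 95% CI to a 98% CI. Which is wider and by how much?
98% CI is wider by 2.34

df = 19
95% CI: t* = 2.093, (106.02, 116.98), width = 2 · t* · s/√n = 10.95
98% CI: t* = 2.539, (104.86, 118.14), width = 2 · t* · s/√n = 13.29

The 98% CI is wider by 13.29 - 10.95 = 2.34.
Higher confidence requires a wider interval.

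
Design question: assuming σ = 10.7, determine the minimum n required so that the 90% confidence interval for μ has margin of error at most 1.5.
n ≥ 138

For margin E ≤ 1.5:
n ≥ (z* · σ / E)²
n ≥ (1.645 · 10.7 / 1.5)²
n ≥ 137.69

Minimum n = 138 (rounding up)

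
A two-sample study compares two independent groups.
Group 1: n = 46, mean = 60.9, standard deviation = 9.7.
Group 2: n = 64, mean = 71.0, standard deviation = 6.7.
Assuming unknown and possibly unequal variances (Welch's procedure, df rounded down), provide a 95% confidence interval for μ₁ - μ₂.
(-13.40, -6.80)

Difference: x̄₁ - x̄₂ = -10.10
SE = √(s₁²/n₁ + s₂²/n₂) = √(9.7²/46 + 6.7²/64) = 1.6574
df = 74.87 → 74 (Welch–Satterthwaite, rounded down)
t* = 1.993

CI: -10.10 ± 1.993 · 1.6574 = -10.10 ± 3.30 = (-13.40, -6.80)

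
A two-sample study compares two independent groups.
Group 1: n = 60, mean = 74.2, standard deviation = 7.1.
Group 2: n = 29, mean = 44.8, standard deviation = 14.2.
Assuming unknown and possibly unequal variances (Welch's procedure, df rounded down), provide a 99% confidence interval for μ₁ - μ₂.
(21.78, 37.02)

Difference: x̄₁ - x̄₂ = 29.40
SE = √(s₁²/n₁ + s₂²/n₂) = √(7.1²/60 + 14.2²/29) = 2.7916
df = 34.93 → 34 (Welch–Satterthwaite, rounded down)
t* = 2.728

CI: 29.40 ± 2.728 · 2.7916 = 29.40 ± 7.62 = (21.78, 37.02)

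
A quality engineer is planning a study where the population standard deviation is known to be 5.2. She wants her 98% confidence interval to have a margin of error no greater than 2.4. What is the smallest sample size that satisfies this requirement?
n ≥ 26

For margin E ≤ 2.4:
n ≥ (z* · σ / E)²
n ≥ (2.326 · 5.2 / 2.4)²
n ≥ 25.40

Minimum n = 26 (rounding up)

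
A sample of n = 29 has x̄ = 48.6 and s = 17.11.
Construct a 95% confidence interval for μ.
(42.09, 55.11)

t-interval (σ unknown):
df = n - 1 = 28
t* = 2.048 for 95% confidence

Margin of error = t* · s/√n = 2.048 · 17.11/√29 = 6.51

CI: (42.09, 55.11)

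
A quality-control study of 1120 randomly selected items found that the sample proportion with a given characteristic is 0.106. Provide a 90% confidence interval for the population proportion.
(0.091, 0.121)

Proportion CI:
SE = √(p̂(1-p̂)/n) = √(0.106 · 0.894 / 1120) = 0.00920

z* = 1.645
Margin = z* · SE = 1.645 · 0.00920 = 0.0151

CI: 0.106 ± 0.0151 = (0.091, 0.121)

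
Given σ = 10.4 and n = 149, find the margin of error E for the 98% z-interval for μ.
Margin of error = 1.98

Margin of error = z* · σ/√n
= 2.326 · 10.4/√149
= 2.326 · 10.4/12.2066
= 1.98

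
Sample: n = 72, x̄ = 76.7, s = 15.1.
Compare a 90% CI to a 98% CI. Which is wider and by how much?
98% CI is wider by 2.54

df = 71
90% CI: t* = 1.667, (73.73, 79.67), width = 2 · t* · s/√n = 5.93
98% CI: t* = 2.380, (72.46, 80.94), width = 2 · t* · s/√n = 8.47

The 98% CI is wider by 8.47 - 5.93 = 2.54.
Higher confidence requires a wider interval.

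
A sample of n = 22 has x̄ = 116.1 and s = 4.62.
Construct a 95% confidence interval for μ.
(114.05, 118.15)

t-interval (σ unknown):
df = n - 1 = 21
t* = 2.080 for 95% confidence

Margin of error = t* · s/√n = 2.080 · 4.62/√22 = 2.05

CI: (114.05, 118.15)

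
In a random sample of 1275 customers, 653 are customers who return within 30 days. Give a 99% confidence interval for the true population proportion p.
(0.476, 0.548)

Proportion CI:
p̂ = 653/1275 = 0.51216
SE = √(p̂(1-p̂)/n) = √(0.51216 · 0.48784 / 1275) = 0.01400

z* = 2.576
Margin = z* · SE = 2.576 · 0.01400 = 0.0361

CI: 0.51216 ± 0.0361 = (0.476, 0.548)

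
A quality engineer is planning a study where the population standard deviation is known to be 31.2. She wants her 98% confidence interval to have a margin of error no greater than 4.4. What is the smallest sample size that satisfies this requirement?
n ≥ 273

For margin E ≤ 4.4:
n ≥ (z* · σ / E)²
n ≥ (2.326 · 31.2 / 4.4)²
n ≥ 272.03

Minimum n = 273 (rounding up)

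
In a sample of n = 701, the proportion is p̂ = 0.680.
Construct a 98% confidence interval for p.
(0.639, 0.721)

Proportion CI:
SE = √(p̂(1-p̂)/n) = √(0.680 · 0.320 / 701) = 0.01762

z* = 2.326
Margin = z* · SE = 2.326 · 0.01762 = 0.0410

CI: 0.680 ± 0.0410 = (0.639, 0.721)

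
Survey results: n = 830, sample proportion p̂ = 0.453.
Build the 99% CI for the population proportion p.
(0.408, 0.498)

Proportion CI:
SE = √(p̂(1-p̂)/n) = √(0.453 · 0.547 / 830) = 0.01728

z* = 2.576
Margin = z* · SE = 2.576 · 0.01728 = 0.0445

CI: 0.453 ± 0.0445 = (0.408, 0.498)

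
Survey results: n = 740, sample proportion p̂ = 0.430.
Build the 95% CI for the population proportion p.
(0.394, 0.466)

Proportion CI:
SE = √(p̂(1-p̂)/n) = √(0.430 · 0.570 / 740) = 0.01820

z* = 1.960
Margin = z* · SE = 1.960 · 0.01820 = 0.0357

CI: 0.430 ± 0.0357 = (0.394, 0.466)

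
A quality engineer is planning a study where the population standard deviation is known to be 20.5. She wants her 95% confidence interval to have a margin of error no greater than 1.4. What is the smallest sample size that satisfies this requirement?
n ≥ 824

For margin E ≤ 1.4:
n ≥ (z* · σ / E)²
n ≥ (1.960 · 20.5 / 1.4)²
n ≥ 823.69

Minimum n = 824 (rounding up)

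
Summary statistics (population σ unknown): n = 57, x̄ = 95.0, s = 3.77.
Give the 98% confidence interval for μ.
(93.80, 96.20)

t-interval (σ unknown):
df = n - 1 = 56
t* = 2.395 for 98% confidence

Margin of error = t* · s/√n = 2.395 · 3.77/√57 = 1.20

CI: (93.80, 96.20)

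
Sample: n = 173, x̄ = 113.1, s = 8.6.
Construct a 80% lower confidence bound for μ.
μ ≥ 112.55

Lower bound (one-sided):
t* = 0.844 (one-sided for 80%)
Lower bound = x̄ - t* · s/√n = 113.1 - 0.844 · 8.6/√173 = 112.55

We are 80% confident that μ ≥ 112.55.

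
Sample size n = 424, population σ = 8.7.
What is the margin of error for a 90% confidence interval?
Margin of error = 0.70

Margin of error = z* · σ/√n
= 1.645 · 8.7/√424
= 1.645 · 8.7/20.5913
= 0.70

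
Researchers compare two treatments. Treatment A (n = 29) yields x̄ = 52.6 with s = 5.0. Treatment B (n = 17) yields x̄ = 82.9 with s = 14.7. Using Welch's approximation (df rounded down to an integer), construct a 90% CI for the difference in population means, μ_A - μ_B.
(-36.69, -23.91)

Difference: x̄₁ - x̄₂ = -30.30
SE = √(s₁²/n₁ + s₂²/n₂) = √(5.0²/29 + 14.7²/17) = 3.6842
df = 18.20 → 18 (Welch–Satterthwaite, rounded down)
t* = 1.734

CI: -30.30 ± 1.734 · 3.6842 = -30.30 ± 6.39 = (-36.69, -23.91)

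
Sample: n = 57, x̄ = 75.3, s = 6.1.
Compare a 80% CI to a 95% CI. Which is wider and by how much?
95% CI is wider by 1.14

df = 56
80% CI: t* = 1.297, (74.25, 76.35), width = 2 · t* · s/√n = 2.10
95% CI: t* = 2.003, (73.68, 76.92), width = 2 · t* · s/√n = 3.24

The 95% CI is wider by 3.24 - 2.10 = 1.14.
Higher confidence requires a wider interval.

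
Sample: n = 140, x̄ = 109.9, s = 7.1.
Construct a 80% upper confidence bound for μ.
μ ≤ 110.41

Upper bound (one-sided):
t* = 0.844 (one-sided for 80%)
Upper bound = x̄ + t* · s/√n = 109.9 + 0.844 · 7.1/√140 = 110.41

We are 80% confident that μ ≤ 110.41.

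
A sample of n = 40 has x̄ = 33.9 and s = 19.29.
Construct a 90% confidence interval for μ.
(28.76, 39.04)

t-interval (σ unknown):
df = n - 1 = 39
t* = 1.685 for 90% confidence

Margin of error = t* · s/√n = 1.685 · 19.29/√40 = 5.14

CI: (28.76, 39.04)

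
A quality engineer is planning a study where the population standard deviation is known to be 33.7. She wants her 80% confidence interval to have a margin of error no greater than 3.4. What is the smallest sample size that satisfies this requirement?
n ≥ 162

For margin E ≤ 3.4:
n ≥ (z* · σ / E)²
n ≥ (1.282 · 33.7 / 3.4)²
n ≥ 161.46

Minimum n = 162 (rounding up)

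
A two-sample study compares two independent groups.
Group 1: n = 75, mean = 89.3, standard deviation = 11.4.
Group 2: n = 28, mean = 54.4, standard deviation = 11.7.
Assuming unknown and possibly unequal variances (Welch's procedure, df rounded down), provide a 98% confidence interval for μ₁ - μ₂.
(28.70, 41.10)

Difference: x̄₁ - x̄₂ = 34.90
SE = √(s₁²/n₁ + s₂²/n₂) = √(11.4²/75 + 11.7²/28) = 2.5733
df = 47.36 → 47 (Welch–Satterthwaite, rounded down)
t* = 2.408

CI: 34.90 ± 2.408 · 2.5733 = 34.90 ± 6.20 = (28.70, 41.10)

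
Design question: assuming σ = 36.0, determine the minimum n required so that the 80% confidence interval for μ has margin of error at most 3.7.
n ≥ 156

For margin E ≤ 3.7:
n ≥ (z* · σ / E)²
n ≥ (1.282 · 36.0 / 3.7)²
n ≥ 155.59

Minimum n = 156 (rounding up)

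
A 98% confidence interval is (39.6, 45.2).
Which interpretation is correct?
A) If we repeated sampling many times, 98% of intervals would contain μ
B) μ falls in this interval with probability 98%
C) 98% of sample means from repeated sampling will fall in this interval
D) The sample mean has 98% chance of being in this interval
A

A) Correct — this is the frequentist long-run coverage interpretation.
B) Wrong — μ is fixed; the randomness lives in the interval, not in μ.
C) Wrong — coverage applies to intervals containing μ, not to future x̄ values.
D) Wrong — x̄ is observed and sits in the interval by construction.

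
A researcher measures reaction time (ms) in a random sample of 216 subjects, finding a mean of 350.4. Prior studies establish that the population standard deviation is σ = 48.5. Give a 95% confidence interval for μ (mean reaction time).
(343.93, 356.87)

z-interval (σ known):
z* = 1.960 for 95% confidence

Margin of error = z* · σ/√n = 1.960 · 48.5/√216 = 6.47

CI: (350.4 - 6.47, 350.4 + 6.47) = (343.93, 356.87)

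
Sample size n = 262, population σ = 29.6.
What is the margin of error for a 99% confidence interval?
Margin of error = 4.71

Margin of error = z* · σ/√n
= 2.576 · 29.6/√262
= 2.576 · 29.6/16.1864
= 4.71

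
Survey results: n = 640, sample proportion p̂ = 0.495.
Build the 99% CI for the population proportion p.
(0.444, 0.546)

Proportion CI:
SE = √(p̂(1-p̂)/n) = √(0.495 · 0.505 / 640) = 0.01976

z* = 2.576
Margin = z* · SE = 2.576 · 0.01976 = 0.0509

CI: 0.495 ± 0.0509 = (0.444, 0.546)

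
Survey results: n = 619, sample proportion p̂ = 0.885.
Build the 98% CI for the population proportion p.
(0.855, 0.915)

Proportion CI:
SE = √(p̂(1-p̂)/n) = √(0.885 · 0.115 / 619) = 0.01282

z* = 2.326
Margin = z* · SE = 2.326 · 0.01282 = 0.0298

CI: 0.885 ± 0.0298 = (0.855, 0.915)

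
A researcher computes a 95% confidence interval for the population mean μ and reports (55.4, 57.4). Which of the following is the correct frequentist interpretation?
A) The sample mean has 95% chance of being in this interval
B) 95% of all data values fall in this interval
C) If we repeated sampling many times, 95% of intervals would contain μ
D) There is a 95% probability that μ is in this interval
C

A) Wrong — x̄ is observed and sits in the interval by construction.
B) Wrong — a CI is about the parameter μ, not individual data values.
C) Correct — this is the frequentist long-run coverage interpretation.
D) Wrong — μ is fixed; the randomness lives in the interval, not in μ.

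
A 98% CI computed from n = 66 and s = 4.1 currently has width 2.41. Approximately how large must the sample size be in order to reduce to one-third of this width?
n ≈ 594

CI width ∝ 1/√n
To reduce width by factor 3, need √n to grow by 3 → need 3² = 9 times as many samples.

Current: n = 66, width = 2.41
New: n = 594, width ≈ 0.78

Width reduced by factor of 2.41/0.78 = 3.09.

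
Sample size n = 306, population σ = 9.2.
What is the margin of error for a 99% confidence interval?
Margin of error = 1.35

Margin of error = z* · σ/√n
= 2.576 · 9.2/√306
= 2.576 · 9.2/17.4929
= 1.35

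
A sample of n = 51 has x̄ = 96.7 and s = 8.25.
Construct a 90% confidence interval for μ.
(94.76, 98.64)

t-interval (σ unknown):
df = n - 1 = 50
t* = 1.676 for 90% confidence

Margin of error = t* · s/√n = 1.676 · 8.25/√51 = 1.94

CI: (94.76, 98.64)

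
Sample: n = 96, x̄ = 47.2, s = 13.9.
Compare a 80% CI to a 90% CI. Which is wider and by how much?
90% CI is wider by 1.05

df = 95
80% CI: t* = 1.291, (45.37, 49.03), width = 2 · t* · s/√n = 3.66
90% CI: t* = 1.661, (44.84, 49.56), width = 2 · t* · s/√n = 4.71

The 90% CI is wider by 4.71 - 3.66 = 1.05.
Higher confidence requires a wider interval.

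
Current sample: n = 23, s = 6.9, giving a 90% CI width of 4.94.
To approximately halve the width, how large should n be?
n ≈ 92

CI width ∝ 1/√n
To reduce width by factor 2, need √n to grow by 2 → need 2² = 4 times as many samples.

Current: n = 23, width = 4.94
New: n = 92, width ≈ 2.39

Width reduced by factor of 4.94/2.39 = 2.07.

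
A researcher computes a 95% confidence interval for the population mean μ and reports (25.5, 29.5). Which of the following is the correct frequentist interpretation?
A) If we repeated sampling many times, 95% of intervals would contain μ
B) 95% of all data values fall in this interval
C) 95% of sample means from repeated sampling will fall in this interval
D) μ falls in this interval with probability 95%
A

A) Correct — this is the frequentist long-run coverage interpretation.
B) Wrong — a CI is about the parameter μ, not individual data values.
C) Wrong — coverage applies to intervals containing μ, not to future x̄ values.
D) Wrong — μ is fixed; the randomness lives in the interval, not in μ.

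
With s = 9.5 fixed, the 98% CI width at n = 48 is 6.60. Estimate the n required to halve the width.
n ≈ 192

CI width ∝ 1/√n
To reduce width by factor 2, need √n to grow by 2 → need 2² = 4 times as many samples.

Current: n = 48, width = 6.60
New: n = 192, width ≈ 3.22

Width reduced by factor of 6.60/3.22 = 2.05.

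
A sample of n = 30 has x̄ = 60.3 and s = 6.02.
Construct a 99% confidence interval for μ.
(57.27, 63.33)

t-interval (σ unknown):
df = n - 1 = 29
t* = 2.756 for 99% confidence

Margin of error = t* · s/√n = 2.756 · 6.02/√30 = 3.03

CI: (57.27, 63.33)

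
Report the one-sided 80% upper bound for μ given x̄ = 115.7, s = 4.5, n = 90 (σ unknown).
μ ≤ 116.10

Upper bound (one-sided):
t* = 0.846 (one-sided for 80%)
Upper bound = x̄ + t* · s/√n = 115.7 + 0.846 · 4.5/√90 = 116.10

We are 80% confident that μ ≤ 116.10.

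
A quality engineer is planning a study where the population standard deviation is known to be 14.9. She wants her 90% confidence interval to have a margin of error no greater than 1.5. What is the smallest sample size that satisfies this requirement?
n ≥ 268

For margin E ≤ 1.5:
n ≥ (z* · σ / E)²
n ≥ (1.645 · 14.9 / 1.5)²
n ≥ 267.01

Minimum n = 268 (rounding up)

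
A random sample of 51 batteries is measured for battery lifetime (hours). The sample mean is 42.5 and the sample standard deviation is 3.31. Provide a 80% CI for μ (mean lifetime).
(41.90, 43.10)

t-interval (σ unknown):
df = n - 1 = 50
t* = 1.299 for 80% confidence

Margin of error = t* · s/√n = 1.299 · 3.31/√51 = 0.60

CI: (41.90, 43.10)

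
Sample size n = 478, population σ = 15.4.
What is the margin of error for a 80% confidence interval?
Margin of error = 0.90

Margin of error = z* · σ/√n
= 1.282 · 15.4/√478
= 1.282 · 15.4/21.8632
= 0.90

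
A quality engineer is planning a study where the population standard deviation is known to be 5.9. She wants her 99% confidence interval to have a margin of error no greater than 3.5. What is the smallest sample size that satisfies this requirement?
n ≥ 19

For margin E ≤ 3.5:
n ≥ (z* · σ / E)²
n ≥ (2.576 · 5.9 / 3.5)²
n ≥ 18.86

Minimum n = 19 (rounding up)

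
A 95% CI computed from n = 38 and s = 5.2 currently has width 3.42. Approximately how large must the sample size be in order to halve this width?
n ≈ 152

CI width ∝ 1/√n
To reduce width by factor 2, need √n to grow by 2 → need 2² = 4 times as many samples.

Current: n = 38, width = 3.42
New: n = 152, width ≈ 1.67

Width reduced by factor of 3.42/1.67 = 2.05.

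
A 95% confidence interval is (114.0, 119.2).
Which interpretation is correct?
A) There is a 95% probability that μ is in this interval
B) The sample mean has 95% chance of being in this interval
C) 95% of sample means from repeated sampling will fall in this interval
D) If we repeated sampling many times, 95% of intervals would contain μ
D

A) Wrong — μ is fixed; the randomness lives in the interval, not in μ.
B) Wrong — x̄ is observed and sits in the interval by construction.
C) Wrong — coverage applies to intervals containing μ, not to future x̄ values.
D) Correct — this is the frequentist long-run coverage interpretation.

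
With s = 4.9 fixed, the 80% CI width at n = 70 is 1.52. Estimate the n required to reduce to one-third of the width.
n ≈ 630

CI width ∝ 1/√n
To reduce width by factor 3, need √n to grow by 3 → need 3² = 9 times as many samples.

Current: n = 70, width = 1.52
New: n = 630, width ≈ 0.50

Width reduced by factor of 1.52/0.50 = 3.04.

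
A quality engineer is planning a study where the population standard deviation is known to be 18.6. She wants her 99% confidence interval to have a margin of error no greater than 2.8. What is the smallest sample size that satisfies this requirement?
n ≥ 293

For margin E ≤ 2.8:
n ≥ (z* · σ / E)²
n ≥ (2.576 · 18.6 / 2.8)²
n ≥ 292.82

Minimum n = 293 (rounding up)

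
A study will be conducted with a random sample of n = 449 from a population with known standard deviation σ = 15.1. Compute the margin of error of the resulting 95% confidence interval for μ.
Margin of error = 1.40

Margin of error = z* · σ/√n
= 1.960 · 15.1/√449
= 1.960 · 15.1/21.1896
= 1.40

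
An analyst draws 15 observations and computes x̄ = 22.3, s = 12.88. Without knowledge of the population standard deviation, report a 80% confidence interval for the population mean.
(17.83, 26.77)

t-interval (σ unknown):
df = n - 1 = 14
t* = 1.345 for 80% confidence

Margin of error = t* · s/√n = 1.345 · 12.88/√15 = 4.47

CI: (17.83, 26.77)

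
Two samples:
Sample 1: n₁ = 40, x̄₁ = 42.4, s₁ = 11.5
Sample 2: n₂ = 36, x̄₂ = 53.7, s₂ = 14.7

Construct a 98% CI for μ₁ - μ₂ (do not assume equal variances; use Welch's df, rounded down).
(-18.57, -4.03)

Difference: x̄₁ - x̄₂ = -11.30
SE = √(s₁²/n₁ + s₂²/n₂) = √(11.5²/40 + 14.7²/36) = 3.0510
df = 66.16 → 66 (Welch–Satterthwaite, rounded down)
t* = 2.384

CI: -11.30 ± 2.384 · 3.0510 = -11.30 ± 7.27 = (-18.57, -4.03)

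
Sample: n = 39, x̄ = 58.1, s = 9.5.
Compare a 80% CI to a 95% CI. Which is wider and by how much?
95% CI is wider by 2.19

df = 38
80% CI: t* = 1.304, (56.12, 60.08), width = 2 · t* · s/√n = 3.97
95% CI: t* = 2.024, (55.02, 61.18), width = 2 · t* · s/√n = 6.16

The 95% CI is wider by 6.16 - 3.97 = 2.19.
Higher confidence requires a wider interval.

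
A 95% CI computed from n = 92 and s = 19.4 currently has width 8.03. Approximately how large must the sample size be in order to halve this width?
n ≈ 368

CI width ∝ 1/√n
To reduce width by factor 2, need √n to grow by 2 → need 2² = 4 times as many samples.

Current: n = 92, width = 8.03
New: n = 368, width ≈ 3.98

Width reduced by factor of 8.03/3.98 = 2.02.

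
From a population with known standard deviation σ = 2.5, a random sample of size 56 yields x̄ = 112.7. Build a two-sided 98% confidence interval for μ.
(111.92, 113.48)

z-interval (σ known):
z* = 2.326 for 98% confidence

Margin of error = z* · σ/√n = 2.326 · 2.5/√56 = 0.78

CI: (112.7 - 0.78, 112.7 + 0.78) = (111.92, 113.48)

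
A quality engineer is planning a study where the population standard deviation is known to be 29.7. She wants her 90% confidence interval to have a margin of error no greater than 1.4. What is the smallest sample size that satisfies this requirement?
n ≥ 1218

For margin E ≤ 1.4:
n ≥ (z* · σ / E)²
n ≥ (1.645 · 29.7 / 1.4)²
n ≥ 1217.84

Minimum n = 1218 (rounding up)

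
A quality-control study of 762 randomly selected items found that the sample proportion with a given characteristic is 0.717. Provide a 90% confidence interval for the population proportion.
(0.690, 0.744)

Proportion CI:
SE = √(p̂(1-p̂)/n) = √(0.717 · 0.283 / 762) = 0.01632

z* = 1.645
Margin = z* · SE = 1.645 · 0.01632 = 0.0268

CI: 0.717 ± 0.0268 = (0.690, 0.744)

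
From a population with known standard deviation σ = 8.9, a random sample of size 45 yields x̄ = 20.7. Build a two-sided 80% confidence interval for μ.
(19.00, 22.40)

z-interval (σ known):
z* = 1.282 for 80% confidence

Margin of error = z* · σ/√n = 1.282 · 8.9/√45 = 1.70

CI: (20.7 - 1.70, 20.7 + 1.70) = (19.00, 22.40)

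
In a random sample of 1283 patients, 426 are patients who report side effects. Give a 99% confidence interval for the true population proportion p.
(0.298, 0.366)

Proportion CI:
p̂ = 426/1283 = 0.33203
SE = √(p̂(1-p̂)/n) = √(0.33203 · 0.66797 / 1283) = 0.01315

z* = 2.576
Margin = z* · SE = 2.576 · 0.01315 = 0.0339

CI: 0.33203 ± 0.0339 = (0.298, 0.366)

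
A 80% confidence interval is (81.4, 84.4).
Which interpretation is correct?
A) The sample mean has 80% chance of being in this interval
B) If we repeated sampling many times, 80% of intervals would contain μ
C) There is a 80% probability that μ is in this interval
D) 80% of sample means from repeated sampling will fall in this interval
B

A) Wrong — x̄ is observed and sits in the interval by construction.
B) Correct — this is the frequentist long-run coverage interpretation.
C) Wrong — μ is fixed; the randomness lives in the interval, not in μ.
D) Wrong — coverage applies to intervals containing μ, not to future x̄ values.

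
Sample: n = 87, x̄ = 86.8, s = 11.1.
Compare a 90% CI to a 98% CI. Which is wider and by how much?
98% CI is wider by 1.68

df = 86
90% CI: t* = 1.663, (84.82, 88.78), width = 2 · t* · s/√n = 3.96
98% CI: t* = 2.370, (83.98, 89.62), width = 2 · t* · s/√n = 5.64

The 98% CI is wider by 5.64 - 3.96 = 1.68.
Higher confidence requires a wider interval.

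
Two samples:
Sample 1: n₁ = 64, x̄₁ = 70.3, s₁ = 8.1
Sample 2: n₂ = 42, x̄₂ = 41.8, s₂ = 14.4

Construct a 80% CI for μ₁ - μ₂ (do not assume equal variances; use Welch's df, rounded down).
(25.34, 31.66)

Difference: x̄₁ - x̄₂ = 28.50
SE = √(s₁²/n₁ + s₂²/n₂) = √(8.1²/64 + 14.4²/42) = 2.4418
df = 58.16 → 58 (Welch–Satterthwaite, rounded down)
t* = 1.296

CI: 28.50 ± 1.296 · 2.4418 = 28.50 ± 3.16 = (25.34, 31.66)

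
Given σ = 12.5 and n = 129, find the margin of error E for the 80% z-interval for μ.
Margin of error = 1.41

Margin of error = z* · σ/√n
= 1.282 · 12.5/√129
= 1.282 · 12.5/11.3578
= 1.41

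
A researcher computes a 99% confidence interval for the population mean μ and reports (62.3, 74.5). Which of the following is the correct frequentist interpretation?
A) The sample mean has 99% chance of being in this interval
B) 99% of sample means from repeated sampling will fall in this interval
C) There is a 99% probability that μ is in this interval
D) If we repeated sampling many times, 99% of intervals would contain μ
D

A) Wrong — x̄ is observed and sits in the interval by construction.
B) Wrong — coverage applies to intervals containing μ, not to future x̄ values.
C) Wrong — μ is fixed; the randomness lives in the interval, not in μ.
D) Correct — this is the frequentist long-run coverage interpretation.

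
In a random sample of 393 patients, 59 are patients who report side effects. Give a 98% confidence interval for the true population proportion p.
(0.108, 0.192)

Proportion CI:
p̂ = 59/393 = 0.15013
SE = √(p̂(1-p̂)/n) = √(0.15013 · 0.84987 / 393) = 0.01802

z* = 2.326
Margin = z* · SE = 2.326 · 0.01802 = 0.0419

CI: 0.15013 ± 0.0419 = (0.108, 0.192)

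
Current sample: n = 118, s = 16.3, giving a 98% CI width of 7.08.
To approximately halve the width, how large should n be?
n ≈ 472

CI width ∝ 1/√n
To reduce width by factor 2, need √n to grow by 2 → need 2² = 4 times as many samples.

Current: n = 118, width = 7.08
New: n = 472, width ≈ 3.50

Width reduced by factor of 7.08/3.50 = 2.02.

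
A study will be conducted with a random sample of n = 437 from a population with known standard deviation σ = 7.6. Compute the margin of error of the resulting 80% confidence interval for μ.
Margin of error = 0.47

Margin of error = z* · σ/√n
= 1.282 · 7.6/√437
= 1.282 · 7.6/20.9045
= 0.47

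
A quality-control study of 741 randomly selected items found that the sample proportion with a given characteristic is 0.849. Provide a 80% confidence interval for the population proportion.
(0.832, 0.866)

Proportion CI:
SE = √(p̂(1-p̂)/n) = √(0.849 · 0.151 / 741) = 0.01315

z* = 1.282
Margin = z* · SE = 1.282 · 0.01315 = 0.0169

CI: 0.849 ± 0.0169 = (0.832, 0.866)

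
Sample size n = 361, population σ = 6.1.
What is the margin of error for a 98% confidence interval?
Margin of error = 0.75

Margin of error = z* · σ/√n
= 2.326 · 6.1/√361
= 2.326 · 6.1/19.0000
= 0.75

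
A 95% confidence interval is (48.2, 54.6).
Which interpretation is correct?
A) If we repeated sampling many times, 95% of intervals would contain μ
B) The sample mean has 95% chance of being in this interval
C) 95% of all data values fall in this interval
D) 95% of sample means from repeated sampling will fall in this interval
A

A) Correct — this is the frequentist long-run coverage interpretation.
B) Wrong — x̄ is observed and sits in the interval by construction.
C) Wrong — a CI is about the parameter μ, not individual data values.
D) Wrong — coverage applies to intervals containing μ, not to future x̄ values.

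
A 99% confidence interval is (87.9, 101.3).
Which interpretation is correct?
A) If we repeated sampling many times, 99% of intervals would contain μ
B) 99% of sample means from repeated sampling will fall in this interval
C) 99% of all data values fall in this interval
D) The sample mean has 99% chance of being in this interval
A

A) Correct — this is the frequentist long-run coverage interpretation.
B) Wrong — coverage applies to intervals containing μ, not to future x̄ values.
C) Wrong — a CI is about the parameter μ, not individual data values.
D) Wrong — x̄ is observed and sits in the interval by construction.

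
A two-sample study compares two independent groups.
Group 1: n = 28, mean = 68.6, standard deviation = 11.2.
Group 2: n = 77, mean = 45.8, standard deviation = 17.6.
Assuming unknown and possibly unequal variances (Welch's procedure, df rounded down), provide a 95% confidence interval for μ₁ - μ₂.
(16.99, 28.61)

Difference: x̄₁ - x̄₂ = 22.80
SE = √(s₁²/n₁ + s₂²/n₂) = √(11.2²/28 + 17.6²/77) = 2.9160
df = 75.60 → 75 (Welch–Satterthwaite, rounded down)
t* = 1.992

CI: 22.80 ± 1.992 · 2.9160 = 22.80 ± 5.81 = (16.99, 28.61)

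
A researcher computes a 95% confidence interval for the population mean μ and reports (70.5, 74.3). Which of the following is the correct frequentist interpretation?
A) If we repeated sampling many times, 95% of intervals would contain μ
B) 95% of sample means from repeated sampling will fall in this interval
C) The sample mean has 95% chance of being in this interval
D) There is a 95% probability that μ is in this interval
A

A) Correct — this is the frequentist long-run coverage interpretation.
B) Wrong — coverage applies to intervals containing μ, not to future x̄ values.
C) Wrong — x̄ is observed and sits in the interval by construction.
D) Wrong — μ is fixed; the randomness lives in the interval, not in μ.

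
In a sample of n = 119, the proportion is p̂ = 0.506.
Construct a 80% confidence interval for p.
(0.447, 0.565)

Proportion CI:
SE = √(p̂(1-p̂)/n) = √(0.506 · 0.494 / 119) = 0.04583

z* = 1.282
Margin = z* · SE = 1.282 · 0.04583 = 0.0588

CI: 0.506 ± 0.0588 = (0.447, 0.565)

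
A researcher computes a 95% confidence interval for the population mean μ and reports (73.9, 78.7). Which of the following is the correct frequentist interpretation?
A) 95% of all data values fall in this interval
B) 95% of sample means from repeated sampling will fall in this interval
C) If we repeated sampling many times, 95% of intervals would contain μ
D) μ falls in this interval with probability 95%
C

A) Wrong — a CI is about the parameter μ, not individual data values.
B) Wrong — coverage applies to intervals containing μ, not to future x̄ values.
C) Correct — this is the frequentist long-run coverage interpretation.
D) Wrong — μ is fixed; the randomness lives in the interval, not in μ.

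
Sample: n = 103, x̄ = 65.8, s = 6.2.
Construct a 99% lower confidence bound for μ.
μ ≥ 64.36

Lower bound (one-sided):
t* = 2.363 (one-sided for 99%)
Lower bound = x̄ - t* · s/√n = 65.8 - 2.363 · 6.2/√103 = 64.36

We are 99% confident that μ ≥ 64.36.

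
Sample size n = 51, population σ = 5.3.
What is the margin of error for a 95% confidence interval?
Margin of error = 1.45

Margin of error = z* · σ/√n
= 1.960 · 5.3/√51
= 1.960 · 5.3/7.1414
= 1.45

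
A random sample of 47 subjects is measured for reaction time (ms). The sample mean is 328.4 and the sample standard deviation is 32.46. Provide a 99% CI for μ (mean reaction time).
(315.68, 341.12)

t-interval (σ unknown):
df = n - 1 = 46
t* = 2.687 for 99% confidence

Margin of error = t* · s/√n = 2.687 · 32.46/√47 = 12.72

CI: (315.68, 341.12)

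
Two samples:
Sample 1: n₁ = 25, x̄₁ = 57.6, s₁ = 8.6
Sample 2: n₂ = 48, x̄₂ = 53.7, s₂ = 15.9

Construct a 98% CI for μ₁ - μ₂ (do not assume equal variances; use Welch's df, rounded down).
(-2.93, 10.73)

Difference: x̄₁ - x̄₂ = 3.90
SE = √(s₁²/n₁ + s₂²/n₂) = √(8.6²/25 + 15.9²/48) = 2.8680
df = 70.85 → 70 (Welch–Satterthwaite, rounded down)
t* = 2.381

CI: 3.90 ± 2.381 · 2.8680 = 3.90 ± 6.83 = (-2.93, 10.73)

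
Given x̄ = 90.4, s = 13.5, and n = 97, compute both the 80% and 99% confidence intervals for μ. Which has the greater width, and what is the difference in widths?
99% CI is wider by 3.66

df = 96
80% CI: t* = 1.290, (88.63, 92.17), width = 2 · t* · s/√n = 3.54
99% CI: t* = 2.628, (86.80, 94.00), width = 2 · t* · s/√n = 7.20

The 99% CI is wider by 7.20 - 3.54 = 3.66.
Higher confidence requires a wider interval.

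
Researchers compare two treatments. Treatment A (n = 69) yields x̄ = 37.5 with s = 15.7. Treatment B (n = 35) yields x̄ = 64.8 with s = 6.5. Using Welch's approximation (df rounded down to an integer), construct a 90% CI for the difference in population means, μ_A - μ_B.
(-30.93, -23.67)

Difference: x̄₁ - x̄₂ = -27.30
SE = √(s₁²/n₁ + s₂²/n₂) = √(15.7²/69 + 6.5²/35) = 2.1862
df = 99.09 → 99 (Welch–Satterthwaite, rounded down)
t* = 1.660

CI: -27.30 ± 1.660 · 2.1862 = -27.30 ± 3.63 = (-30.93, -23.67)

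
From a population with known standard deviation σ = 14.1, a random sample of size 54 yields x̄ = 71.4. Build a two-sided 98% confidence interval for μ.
(66.94, 75.86)

z-interval (σ known):
z* = 2.326 for 98% confidence

Margin of error = z* · σ/√n = 2.326 · 14.1/√54 = 4.46

CI: (71.4 - 4.46, 71.4 + 4.46) = (66.94, 75.86)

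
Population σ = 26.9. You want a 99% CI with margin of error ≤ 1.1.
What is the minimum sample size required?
n ≥ 3969

For margin E ≤ 1.1:
n ≥ (z* · σ / E)²
n ≥ (2.576 · 26.9 / 1.1)²
n ≥ 3968.36

Minimum n = 3969 (rounding up)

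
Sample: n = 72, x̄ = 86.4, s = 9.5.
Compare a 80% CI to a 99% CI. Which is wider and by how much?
99% CI is wider by 3.03

df = 71
80% CI: t* = 1.294, (84.95, 87.85), width = 2 · t* · s/√n = 2.90
99% CI: t* = 2.647, (83.44, 89.36), width = 2 · t* · s/√n = 5.93

The 99% CI is wider by 5.93 - 2.90 = 3.03.
Higher confidence requires a wider interval.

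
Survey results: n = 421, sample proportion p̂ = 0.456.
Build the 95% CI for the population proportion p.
(0.408, 0.504)

Proportion CI:
SE = √(p̂(1-p̂)/n) = √(0.456 · 0.544 / 421) = 0.02427

z* = 1.960
Margin = z* · SE = 1.960 · 0.02427 = 0.0476

CI: 0.456 ± 0.0476 = (0.408, 0.504)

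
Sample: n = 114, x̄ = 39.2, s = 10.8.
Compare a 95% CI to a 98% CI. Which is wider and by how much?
98% CI is wider by 0.76

df = 113
95% CI: t* = 1.981, (37.20, 41.20), width = 2 · t* · s/√n = 4.01
98% CI: t* = 2.360, (36.81, 41.59), width = 2 · t* · s/√n = 4.77

The 98% CI is wider by 4.77 - 4.01 = 0.76.
Higher confidence requires a wider interval.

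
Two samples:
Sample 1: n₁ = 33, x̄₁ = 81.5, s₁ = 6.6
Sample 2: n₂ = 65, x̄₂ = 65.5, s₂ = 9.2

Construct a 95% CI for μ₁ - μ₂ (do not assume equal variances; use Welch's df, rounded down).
(12.78, 19.22)

Difference: x̄₁ - x̄₂ = 16.00
SE = √(s₁²/n₁ + s₂²/n₂) = √(6.6²/33 + 9.2²/65) = 1.6193
df = 84.94 → 84 (Welch–Satterthwaite, rounded down)
t* = 1.989

CI: 16.00 ± 1.989 · 1.6193 = 16.00 ± 3.22 = (12.78, 19.22)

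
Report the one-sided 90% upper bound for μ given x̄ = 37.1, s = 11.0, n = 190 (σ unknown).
μ ≤ 38.13

Upper bound (one-sided):
t* = 1.286 (one-sided for 90%)
Upper bound = x̄ + t* · s/√n = 37.1 + 1.286 · 11.0/√190 = 38.13

We are 90% confident that μ ≤ 38.13.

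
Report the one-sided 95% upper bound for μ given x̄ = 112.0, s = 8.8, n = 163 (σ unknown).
μ ≤ 113.14

Upper bound (one-sided):
t* = 1.654 (one-sided for 95%)
Upper bound = x̄ + t* · s/√n = 112.0 + 1.654 · 8.8/√163 = 113.14

We are 95% confident that μ ≤ 113.14.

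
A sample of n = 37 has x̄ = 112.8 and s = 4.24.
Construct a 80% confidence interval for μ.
(111.89, 113.71)

t-interval (σ unknown):
df = n - 1 = 36
t* = 1.306 for 80% confidence

Margin of error = t* · s/√n = 1.306 · 4.24/√37 = 0.91

CI: (111.89, 113.71)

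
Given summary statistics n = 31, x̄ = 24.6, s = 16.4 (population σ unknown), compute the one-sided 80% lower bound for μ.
μ ≥ 22.08

Lower bound (one-sided):
t* = 0.854 (one-sided for 80%)
Lower bound = x̄ - t* · s/√n = 24.6 - 0.854 · 16.4/√31 = 22.08

We are 80% confident that μ ≥ 22.08.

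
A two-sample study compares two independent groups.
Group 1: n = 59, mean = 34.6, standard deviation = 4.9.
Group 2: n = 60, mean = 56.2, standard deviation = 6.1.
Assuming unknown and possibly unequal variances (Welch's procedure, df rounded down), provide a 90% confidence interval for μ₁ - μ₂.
(-23.28, -19.92)

Difference: x̄₁ - x̄₂ = -21.60
SE = √(s₁²/n₁ + s₂²/n₂) = √(4.9²/59 + 6.1²/60) = 1.0135
df = 112.54 → 112 (Welch–Satterthwaite, rounded down)
t* = 1.659

CI: -21.60 ± 1.659 · 1.0135 = -21.60 ± 1.68 = (-23.28, -19.92)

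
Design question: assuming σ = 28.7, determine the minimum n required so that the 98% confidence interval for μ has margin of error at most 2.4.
n ≥ 774

For margin E ≤ 2.4:
n ≥ (z* · σ / E)²
n ≥ (2.326 · 28.7 / 2.4)²
n ≥ 773.68

Minimum n = 774 (rounding up)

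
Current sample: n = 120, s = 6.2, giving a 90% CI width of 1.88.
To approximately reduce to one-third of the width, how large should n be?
n ≈ 1080

CI width ∝ 1/√n
To reduce width by factor 3, need √n to grow by 3 → need 3² = 9 times as many samples.

Current: n = 120, width = 1.88
New: n = 1080, width ≈ 0.62

Width reduced by factor of 1.88/0.62 = 3.03.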